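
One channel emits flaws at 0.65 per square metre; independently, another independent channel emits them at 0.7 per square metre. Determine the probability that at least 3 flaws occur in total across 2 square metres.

0.5064

Independent Poisson processes superpose: combined rate λ = 0.65 + 0.7 = 1.35 per square metre.
Over the interval, μ = 1.35 × 2 = 2.7 (2 square metres).
P(N ≥ 3) = 1 − P(N ≤ 2) ≈ 0.5064.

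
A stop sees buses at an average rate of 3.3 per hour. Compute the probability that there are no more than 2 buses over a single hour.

With mean μ = 3.3 per hour,
P(N ≤ 2) = Σ_{j=0}^{2} e^(−μ) μ^j/j! ≈ 0.3594.

0.3594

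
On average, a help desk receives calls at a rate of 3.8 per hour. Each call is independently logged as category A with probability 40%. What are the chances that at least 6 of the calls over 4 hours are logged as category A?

Thinning: the calls that are logged as category A themselves form a Poisson process with rate 0.4 × 3.8 = 1.52 per hour.
Over the interval, μ = 1.52 × 4 = 6.08 (4 hours).
P(N ≥ 6) = 1 − P(N ≤ 5) ≈ 0.5671.

0.5671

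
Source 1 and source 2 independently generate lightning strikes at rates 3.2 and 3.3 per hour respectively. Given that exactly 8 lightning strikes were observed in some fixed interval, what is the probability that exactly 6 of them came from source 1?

Given the total, each event is independently from source 1 with probability p = λ_1/(λ_1+λ_2) = 3.2/6.5 ≈ 0.4923.
So K ~ Binomial(8, 3.2/6.5): P(K = 6) = C(8,6) · (3.2/6.5)^6 · (3.3/6.5)^2 ≈ 0.1027.

0.1027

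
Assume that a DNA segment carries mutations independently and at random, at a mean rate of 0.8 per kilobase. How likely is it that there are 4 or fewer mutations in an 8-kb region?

0.2351

Over the interval, μ = 0.8 × 8 = 6.4 (an 8-kb region = 8 kilobases).
P(N ≤ 4) = Σ_{j=0}^{4} e^(−μ) μ^j/j! ≈ 0.2351.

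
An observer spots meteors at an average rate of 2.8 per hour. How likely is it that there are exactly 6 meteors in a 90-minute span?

Over the interval, μ = 2.8 × 1.5 = 4.2 (a 90-minute span = 1.5 hours).
P(N = 6) = e^(−μ) μ^6/6! = e^(−4.2) · 4.2^6/720 ≈ 0.1143.

0.1143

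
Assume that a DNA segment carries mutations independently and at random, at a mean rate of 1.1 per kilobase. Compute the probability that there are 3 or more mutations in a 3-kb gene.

Over the interval, μ = 1.1 × 3 = 3.3 (a 3-kb gene = 3 kilobases).
P(N ≥ 3) = 1 − P(N ≤ 2) = 1 − Σ_{j=0}^{2} e^(−μ) μ^j/j! ≈ 0.6406.

0.6406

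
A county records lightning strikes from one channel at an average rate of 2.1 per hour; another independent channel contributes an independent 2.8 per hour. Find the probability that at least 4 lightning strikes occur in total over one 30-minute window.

Independent Poisson processes superpose: combined rate λ = 2.1 + 2.8 = 4.9 per hour.
Over the interval, μ = 4.9 × 0.5 = 2.45 (a 30-minute window = 0.5 hours).
P(N ≥ 4) = 1 − P(N ≤ 3) ≈ 0.2318.

0.2318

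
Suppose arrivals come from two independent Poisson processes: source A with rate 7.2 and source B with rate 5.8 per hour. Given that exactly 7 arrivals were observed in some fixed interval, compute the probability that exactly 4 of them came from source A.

Given the total, each event is independently from source A with probability p = λ_A/(λ_A+λ_B) = 7.2/13 ≈ 0.5538.
So K ~ Binomial(7, 7.2/13): P(K = 4) = C(7,4) · (7.2/13)^4 · (5.8/13)^3 ≈ 0.2925.

0.2925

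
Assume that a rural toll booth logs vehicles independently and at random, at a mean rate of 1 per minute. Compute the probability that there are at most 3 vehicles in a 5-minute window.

0.2650

Over the interval, μ = 1 × 5 = 5 (a 5-minute window = 5 minutes).
P(N ≤ 3) = Σ_{j=0}^{3} e^(−μ) μ^j/j! ≈ 0.2650.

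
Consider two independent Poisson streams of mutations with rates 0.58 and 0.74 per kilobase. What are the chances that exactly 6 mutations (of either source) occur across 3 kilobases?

Independent Poisson processes superpose: combined rate λ = 0.58 + 0.74 = 1.32 per kilobase.
Over the interval, μ = 1.32 × 3 = 3.96 (3 kilobases).
P(N = 6) = e^(−3.96) · 3.96^6/6! ≈ 0.1021.

0.1021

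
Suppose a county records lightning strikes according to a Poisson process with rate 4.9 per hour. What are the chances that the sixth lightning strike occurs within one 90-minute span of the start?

Over the interval, μ = 4.9 × 1.5 = 7.35 (a 90-minute span = 1.5 hours).
The sixth arrival falls in the interval iff at least 6 events occur there: P(S_6 ≤ t) = P(N ≥ 6) = 1 − P(N ≤ 5) ≈ 0.7417.

0.7417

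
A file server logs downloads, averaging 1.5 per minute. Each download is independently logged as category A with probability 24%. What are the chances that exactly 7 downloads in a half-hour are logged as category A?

0.0694

Thinning: the downloads that are logged as category A themselves form a Poisson process with rate 0.24 × 1.5 = 0.36 per minute.
Over the interval, μ = 0.36 × 30 = 10.8 (a half-hour = 30 minutes).
P(N = 7) = e^(−10.8) · 10.8^7/7! ≈ 0.0694.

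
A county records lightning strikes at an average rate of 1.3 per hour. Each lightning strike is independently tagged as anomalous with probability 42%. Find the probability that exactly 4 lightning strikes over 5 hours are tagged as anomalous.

0.1509

Thinning: the lightning strikes that are tagged as anomalous themselves form a Poisson process with rate 0.42 × 1.3 = 0.546 per hour.
Over the interval, μ = 0.546 × 5 = 2.73 (5 hours).
P(N = 4) = e^(−2.73) · 2.73^4/4! ≈ 0.1509.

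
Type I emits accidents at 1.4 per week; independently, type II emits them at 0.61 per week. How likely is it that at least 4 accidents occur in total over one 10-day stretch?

Independent Poisson processes superpose: combined rate λ = 1.4 + 0.61 = 2.01 per week.
Over the interval, μ = 2.01 × 10/7 ≈ 2.87143 (a 10-day stretch = 10/7 weeks).
P(N ≥ 4) = 1 − P(N ≤ 3) ≈ 0.3240.

0.3240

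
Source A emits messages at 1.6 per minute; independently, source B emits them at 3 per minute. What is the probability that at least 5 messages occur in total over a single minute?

Independent Poisson processes superpose: combined rate λ = 1.6 + 3 = 4.6 per minute.
So μ = 4.6.
P(N ≥ 5) = 1 − P(N ≤ 4) ≈ 0.4868.

0.4868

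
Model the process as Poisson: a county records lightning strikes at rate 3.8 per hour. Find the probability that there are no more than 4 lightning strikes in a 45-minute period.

Over the interval, μ = 3.8 × 0.75 = 2.85 (a 45-minute period = 0.75 hours).
P(N ≤ 4) = Σ_{j=0}^{4} e^(−μ) μ^j/j! ≈ 0.8398.

0.8398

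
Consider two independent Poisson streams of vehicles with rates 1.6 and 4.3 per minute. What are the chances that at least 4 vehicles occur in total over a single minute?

0.8396

Independent Poisson processes superpose: combined rate λ = 1.6 + 4.3 = 5.9 per minute.
So μ = 5.9.
P(N ≥ 4) = 1 − P(N ≤ 3) ≈ 0.8396.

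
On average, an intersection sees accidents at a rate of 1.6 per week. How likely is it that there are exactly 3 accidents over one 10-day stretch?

Over the interval, μ = 1.6 × 10/7 ≈ 2.28571 (a 10-day stretch = 10/7 weeks).
P(N = 3) = e^(−μ) μ^3/3! = e^(−2.28571) · 2.28571^3/6 ≈ 0.2024.

0.2024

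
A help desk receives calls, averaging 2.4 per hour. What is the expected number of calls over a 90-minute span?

E[N] = λt = 2.4 × 1.5 = 3.6 (a 90-minute span = 1.5 hours).

3.6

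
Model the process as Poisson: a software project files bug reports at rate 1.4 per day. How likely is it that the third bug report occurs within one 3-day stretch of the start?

0.7898

Over the interval, μ = 1.4 × 3 = 4.2 (a 3-day stretch = 3 days).
The third arrival falls in the interval iff at least 3 events occur there: P(S_3 ≤ t) = P(N ≥ 3) = 1 − P(N ≤ 2) ≈ 0.7898.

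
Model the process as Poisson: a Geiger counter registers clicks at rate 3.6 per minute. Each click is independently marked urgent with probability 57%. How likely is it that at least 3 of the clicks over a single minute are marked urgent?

0.3374

Thinning: the clicks that are marked urgent themselves form a Poisson process with rate 0.57 × 3.6 = 2.052 per minute.
So μ = 2.052.
P(N ≥ 3) = 1 − P(N ≤ 2) ≈ 0.3374.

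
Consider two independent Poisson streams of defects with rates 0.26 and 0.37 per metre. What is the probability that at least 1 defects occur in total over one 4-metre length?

Independent Poisson processes superpose: combined rate λ = 0.26 + 0.37 = 0.63 per metre.
Over the interval, μ = 0.63 × 4 = 2.52 (a 4-metre length = 4 metres).
P(N ≥ 1) = 1 − P(N ≤ 0) ≈ 0.9195.

0.9195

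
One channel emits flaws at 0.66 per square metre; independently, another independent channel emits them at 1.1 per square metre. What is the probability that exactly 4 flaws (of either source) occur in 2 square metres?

0.1893

Independent Poisson processes superpose: combined rate λ = 0.66 + 1.1 = 1.76 per square metre.
Over the interval, μ = 1.76 × 2 = 3.52 (2 square metres).
P(N = 4) = e^(−3.52) · 3.52^4/4! ≈ 0.1893.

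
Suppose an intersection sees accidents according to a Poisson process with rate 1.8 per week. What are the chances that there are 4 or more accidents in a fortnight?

Over the interval, μ = 1.8 × 2 = 3.6 (a fortnight = 2 weeks).
P(N ≥ 4) = 1 − P(N ≤ 3) = 1 − Σ_{j=0}^{3} e^(−μ) μ^j/j! ≈ 0.4848.

0.4848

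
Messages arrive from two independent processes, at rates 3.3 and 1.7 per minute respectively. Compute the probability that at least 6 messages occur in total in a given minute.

0.3840

Independent Poisson processes superpose: combined rate λ = 3.3 + 1.7 = 5 per minute.
So μ = 5.
P(N ≥ 6) = 1 − P(N ≤ 5) ≈ 0.3840.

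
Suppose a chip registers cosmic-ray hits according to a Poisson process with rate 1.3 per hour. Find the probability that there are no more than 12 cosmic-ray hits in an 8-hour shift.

Over the interval, μ = 1.3 × 8 = 10.4 (an 8-hour shift = 8 hours).
P(N ≤ 12) = Σ_{j=0}^{12} e^(−μ) μ^j/j! ≈ 0.7522.

0.7522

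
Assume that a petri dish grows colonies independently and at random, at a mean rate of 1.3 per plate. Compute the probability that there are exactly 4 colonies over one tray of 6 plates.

0.0632

Over the interval, μ = 1.3 × 6 = 7.8 (a tray of 6 plates = 6 plates).
P(N = 4) = e^(−μ) μ^4/4! = e^(−7.8) · 7.8^4/24 ≈ 0.0632.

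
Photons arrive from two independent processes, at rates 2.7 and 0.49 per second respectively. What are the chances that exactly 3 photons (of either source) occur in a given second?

0.2228

Independent Poisson processes superpose: combined rate λ = 2.7 + 0.49 = 3.19 per second.
So μ = 3.19.
P(N = 3) = e^(−3.19) · 3.19^3/3! ≈ 0.2228.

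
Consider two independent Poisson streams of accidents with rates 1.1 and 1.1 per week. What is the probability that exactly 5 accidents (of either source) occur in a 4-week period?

Independent Poisson processes superpose: combined rate λ = 1.1 + 1.1 = 2.2 per week.
Over the interval, μ = 2.2 × 4 = 8.8 (a 4-week period = 4 weeks).
P(N = 5) = e^(−8.8) · 8.8^5/5! ≈ 0.0663.

0.0663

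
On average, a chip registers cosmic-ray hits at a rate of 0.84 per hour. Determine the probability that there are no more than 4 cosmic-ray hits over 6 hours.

0.4335

Over the interval, μ = 0.84 × 6 = 5.04 (6 hours).
P(N ≤ 4) = Σ_{j=0}^{4} e^(−μ) μ^j/j! ≈ 0.4335.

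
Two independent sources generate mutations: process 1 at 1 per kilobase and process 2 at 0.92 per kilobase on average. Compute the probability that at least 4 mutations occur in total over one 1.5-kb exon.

0.3259

Independent Poisson processes superpose: combined rate λ = 1 + 0.92 = 1.92 per kilobase.
Over the interval, μ = 1.92 × 1.5 = 2.88 (a 1.5-kb exon = 1.5 kilobases).
P(N ≥ 4) = 1 − P(N ≤ 3) ≈ 0.3259.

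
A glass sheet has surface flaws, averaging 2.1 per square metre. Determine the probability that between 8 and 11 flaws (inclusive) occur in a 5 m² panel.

0.4602

Over the interval, μ = 2.1 × 5 = 10.5 (a 5 m² panel = 5 square metres).
P(8 ≤ N ≤ 11) = Σ_{j=8}^{11} e^(−10.5) · 10.5^j/j! ≈ 0.4602.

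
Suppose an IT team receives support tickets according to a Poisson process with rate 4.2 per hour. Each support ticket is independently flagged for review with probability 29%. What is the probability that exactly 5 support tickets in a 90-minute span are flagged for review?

Thinning: the support tickets that are flagged for review themselves form a Poisson process with rate 0.29 × 4.2 = 1.218 per hour.
Over the interval, μ = 1.218 × 1.5 = 1.827 (a 90-minute span = 1.5 hours).
P(N = 5) = e^(−1.827) · 1.827^5/5! ≈ 0.0273.

0.0273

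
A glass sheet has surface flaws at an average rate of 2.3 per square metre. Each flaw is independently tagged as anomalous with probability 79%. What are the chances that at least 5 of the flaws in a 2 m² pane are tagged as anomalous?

0.3001

Thinning: the flaws that are tagged as anomalous themselves form a Poisson process with rate 0.79 × 2.3 = 1.817 per square metre.
Over the interval, μ = 1.817 × 2 = 3.634 (a 2 m² pane = 2 square metres).
P(N ≥ 5) = 1 − P(N ≤ 4) ≈ 0.3001.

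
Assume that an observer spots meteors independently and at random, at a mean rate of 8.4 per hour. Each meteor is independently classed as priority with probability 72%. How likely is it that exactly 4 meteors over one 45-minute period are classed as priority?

Thinning: the meteors that are classed as priority themselves form a Poisson process with rate 0.72 × 8.4 = 6.048 per hour.
Over the interval, μ = 6.048 × 0.75 = 4.536 (a 45-minute period = 0.75 hours).
P(N = 4) = e^(−4.536) · 4.536^4/4! ≈ 0.1890.

0.1890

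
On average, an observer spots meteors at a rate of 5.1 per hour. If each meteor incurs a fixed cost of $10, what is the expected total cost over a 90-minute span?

$76.5

E[N] = 5.1 × 1.5 = 7.65 (a 90-minute span = 1.5 hours); E[cost] = 7.65 × $10 = $76.5.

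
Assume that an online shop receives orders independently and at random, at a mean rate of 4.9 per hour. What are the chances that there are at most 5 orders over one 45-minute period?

Over the interval, μ = 4.9 × 0.75 = 3.675 (a 45-minute period = 0.75 hours).
P(N ≤ 5) = Σ_{j=0}^{5} e^(−μ) μ^j/j! ≈ 0.8336.

0.8336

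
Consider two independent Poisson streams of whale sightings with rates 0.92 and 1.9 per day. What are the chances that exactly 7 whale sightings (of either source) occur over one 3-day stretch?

0.1303

Independent Poisson processes superpose: combined rate λ = 0.92 + 1.9 = 2.82 per day.
Over the interval, μ = 2.82 × 3 = 8.46 (a 3-day stretch = 3 days).
P(N = 7) = e^(−8.46) · 8.46^7/7! ≈ 0.1303.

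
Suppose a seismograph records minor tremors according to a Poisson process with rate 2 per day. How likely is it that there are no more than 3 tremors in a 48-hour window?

0.4335

Over the interval, μ = 2 × 2 = 4 (a 48-hour window = 2 days).
P(N ≤ 3) = Σ_{j=0}^{3} e^(−μ) μ^j/j! ≈ 0.4335.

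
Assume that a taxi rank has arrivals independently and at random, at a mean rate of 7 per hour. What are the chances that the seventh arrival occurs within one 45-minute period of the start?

0.2752

Over the interval, μ = 7 × 0.75 = 5.25 (a 45-minute period = 0.75 hours).
The seventh arrival falls in the interval iff at least 7 events occur there: P(S_7 ≤ t) = P(N ≥ 7) = 1 − P(N ≤ 6) ≈ 0.2752.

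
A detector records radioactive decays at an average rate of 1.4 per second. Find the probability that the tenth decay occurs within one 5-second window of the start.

0.1695

Over the interval, μ = 1.4 × 5 = 7 (a 5-second window = 5 seconds).
The tenth arrival falls in the interval iff at least 10 events occur there: P(S_10 ≤ t) = P(N ≥ 10) = 1 − P(N ≤ 9) ≈ 0.1695.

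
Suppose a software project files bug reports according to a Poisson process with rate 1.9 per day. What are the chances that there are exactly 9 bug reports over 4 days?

Over the interval, μ = 1.9 × 4 = 7.6 (4 days).
P(N = 9) = e^(−μ) μ^9/9! = e^(−7.6) · 7.6^9/362880 ≈ 0.1167.

0.1167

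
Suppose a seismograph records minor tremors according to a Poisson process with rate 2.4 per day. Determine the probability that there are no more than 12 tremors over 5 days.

0.5760

Over the interval, μ = 2.4 × 5 = 12 (5 days).
P(N ≤ 12) = Σ_{j=0}^{12} e^(−μ) μ^j/j! ≈ 0.5760.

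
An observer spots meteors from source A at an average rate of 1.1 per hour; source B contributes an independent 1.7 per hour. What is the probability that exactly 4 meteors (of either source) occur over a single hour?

0.1557

Independent Poisson processes superpose: combined rate λ = 1.1 + 1.7 = 2.8 per hour.
So μ = 2.8.
P(N = 4) = e^(−2.8) · 2.8^4/4! ≈ 0.1557.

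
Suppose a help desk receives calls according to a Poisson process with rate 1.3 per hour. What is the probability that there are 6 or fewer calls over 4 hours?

Over the interval, μ = 1.3 × 4 = 5.2 (4 hours).
P(N ≤ 6) = Σ_{j=0}^{6} e^(−μ) μ^j/j! ≈ 0.7324.

0.7324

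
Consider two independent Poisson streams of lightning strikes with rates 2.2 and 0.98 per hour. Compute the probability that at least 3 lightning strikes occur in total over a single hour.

0.6159

Independent Poisson processes superpose: combined rate λ = 2.2 + 0.98 = 3.18 per hour.
So μ = 3.18.
P(N ≥ 3) = 1 − P(N ≤ 2) ≈ 0.6159.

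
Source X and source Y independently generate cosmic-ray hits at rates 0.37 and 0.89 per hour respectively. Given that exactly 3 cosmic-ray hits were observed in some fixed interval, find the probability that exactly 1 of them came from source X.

0.4395

Given the total, each event is independently from source X with probability p = λ_X/(λ_X+λ_Y) = 0.37/1.26 ≈ 0.2937.
So K ~ Binomial(3, 0.37/1.26): P(K = 1) = C(3,1) · (0.37/1.26)^1 · (0.89/1.26)^2 ≈ 0.4395.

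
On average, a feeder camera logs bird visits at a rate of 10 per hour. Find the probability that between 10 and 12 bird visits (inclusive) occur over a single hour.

With mean μ = 10 per hour,
P(10 ≤ N ≤ 12) = Σ_{j=10}^{12} e^(−10) · 10^j/j! ≈ 0.3336.

0.3336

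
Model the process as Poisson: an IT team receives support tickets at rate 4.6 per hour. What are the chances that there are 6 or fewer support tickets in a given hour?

0.8180

With mean μ = 4.6 per hour,
P(N ≤ 6) = Σ_{j=0}^{6} e^(−μ) μ^j/j! ≈ 0.8180.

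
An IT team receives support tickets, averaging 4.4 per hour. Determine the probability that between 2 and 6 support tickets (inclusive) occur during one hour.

0.7773

With mean μ = 4.4 per hour,
P(2 ≤ N ≤ 6) = Σ_{j=2}^{6} e^(−4.4) · 4.4^j/j! ≈ 0.7773.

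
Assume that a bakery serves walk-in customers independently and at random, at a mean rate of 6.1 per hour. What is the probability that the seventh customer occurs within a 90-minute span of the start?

0.8065

Over the interval, μ = 6.1 × 1.5 = 9.15 (a 90-minute span = 1.5 hours).
The seventh arrival falls in the interval iff at least 7 events occur there: P(S_7 ≤ t) = P(N ≥ 7) = 1 − P(N ≤ 6) ≈ 0.8065.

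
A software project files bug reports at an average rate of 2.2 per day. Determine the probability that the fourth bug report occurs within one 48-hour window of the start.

0.6406

Over the interval, μ = 2.2 × 2 = 4.4 (a 48-hour window = 2 days).
The fourth arrival falls in the interval iff at least 4 events occur there: P(S_4 ≤ t) = P(N ≥ 4) = 1 − P(N ≤ 3) ≈ 0.6406.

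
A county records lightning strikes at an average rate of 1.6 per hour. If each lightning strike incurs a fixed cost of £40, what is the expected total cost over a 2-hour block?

E[N] = 1.6 × 2 = 3.2 (a 2-hour block = 2 hours); E[cost] = 3.2 × £40 = £128.

£128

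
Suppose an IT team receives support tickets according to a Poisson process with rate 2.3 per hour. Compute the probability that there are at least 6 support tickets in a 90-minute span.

0.1358

Over the interval, μ = 2.3 × 1.5 = 3.45 (a 90-minute span = 1.5 hours).
P(N ≥ 6) = 1 − P(N ≤ 5) = 1 − Σ_{j=0}^{5} e^(−μ) μ^j/j! ≈ 0.1358.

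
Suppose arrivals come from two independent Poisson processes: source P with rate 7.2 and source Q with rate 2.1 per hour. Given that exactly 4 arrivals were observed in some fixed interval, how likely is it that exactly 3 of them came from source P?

0.4191

Given the total, each event is independently from source P with probability p = λ_P/(λ_P+λ_Q) = 7.2/9.3 ≈ 0.7742.
So K ~ Binomial(4, 7.2/9.3): P(K = 3) = C(4,3) · (7.2/9.3)^3 · (2.1/9.3)^1 ≈ 0.4191.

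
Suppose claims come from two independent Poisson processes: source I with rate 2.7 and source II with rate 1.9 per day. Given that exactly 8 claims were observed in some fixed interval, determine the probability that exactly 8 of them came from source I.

Given the total, each event is independently from source I with probability p = λ_I/(λ_I+λ_II) = 2.7/4.6 ≈ 0.5870.
So K ~ Binomial(8, 2.7/4.6): P(K = 8) = C(8,8) · (2.7/4.6)^8 · (1.9/4.6)^0 ≈ 0.0141.

0.0141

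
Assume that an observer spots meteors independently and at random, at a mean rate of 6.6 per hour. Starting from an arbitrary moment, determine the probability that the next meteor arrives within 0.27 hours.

0.8317

Inter-arrival times are exponential with rate λ = 6.6 per hour.
P(T ≤ 0.27) = 1 − e^(−λt) = 1 − e^(−6.6 × 0.27) = 1 − e^(−1.782) ≈ 0.8317.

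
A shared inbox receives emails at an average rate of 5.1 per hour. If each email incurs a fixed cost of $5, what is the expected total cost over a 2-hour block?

E[N] = 5.1 × 2 = 10.2 (a 2-hour block = 2 hours); E[cost] = 10.2 × $5 = $51.

$51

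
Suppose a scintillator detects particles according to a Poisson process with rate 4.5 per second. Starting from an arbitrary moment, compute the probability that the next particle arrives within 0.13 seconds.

0.4429

Inter-arrival times are exponential with rate λ = 4.5 per second.
P(T ≤ 0.13) = 1 − e^(−λt) = 1 − e^(−4.5 × 0.13) = 1 − e^(−0.585) ≈ 0.4429.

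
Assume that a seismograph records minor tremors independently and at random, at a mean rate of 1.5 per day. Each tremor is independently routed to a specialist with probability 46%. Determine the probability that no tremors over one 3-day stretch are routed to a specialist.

0.1262

Thinning: the tremors that are routed to a specialist themselves form a Poisson process with rate 0.46 × 1.5 = 0.69 per day.
Over the interval, μ = 0.69 × 3 = 2.07 (a 3-day stretch = 3 days).
P(N = 0) = e^(−2.07) · 2.07^0/0! ≈ 0.1262.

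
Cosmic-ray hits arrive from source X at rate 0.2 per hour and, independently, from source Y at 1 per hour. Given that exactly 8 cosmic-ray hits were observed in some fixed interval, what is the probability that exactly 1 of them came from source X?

Given the total, each event is independently from source X with probability p = λ_X/(λ_X+λ_Y) = 0.2/1.2 ≈ 0.1667.
So K ~ Binomial(8, 0.2/1.2): P(K = 1) = C(8,1) · (0.2/1.2)^1 · (1/1.2)^7 ≈ 0.3721.

0.3721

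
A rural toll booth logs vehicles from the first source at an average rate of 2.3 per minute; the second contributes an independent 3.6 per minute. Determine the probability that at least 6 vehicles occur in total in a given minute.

0.5381

Independent Poisson processes superpose: combined rate λ = 2.3 + 3.6 = 5.9 per minute.
So μ = 5.9.
P(N ≥ 6) = 1 − P(N ≤ 5) ≈ 0.5381.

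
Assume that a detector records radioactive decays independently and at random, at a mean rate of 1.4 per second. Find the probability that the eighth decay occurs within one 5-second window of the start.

0.4013

Over the interval, μ = 1.4 × 5 = 7 (a 5-second window = 5 seconds).
The eighth arrival falls in the interval iff at least 8 events occur there: P(S_8 ≤ t) = P(N ≥ 8) = 1 − P(N ≤ 7) ≈ 0.4013.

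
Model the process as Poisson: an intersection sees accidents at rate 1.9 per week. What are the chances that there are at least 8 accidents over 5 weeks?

0.7313

Over the interval, μ = 1.9 × 5 = 9.5 (5 weeks).
P(N ≥ 8) = 1 − P(N ≤ 7) = 1 − Σ_{j=0}^{7} e^(−μ) μ^j/j! ≈ 0.7313.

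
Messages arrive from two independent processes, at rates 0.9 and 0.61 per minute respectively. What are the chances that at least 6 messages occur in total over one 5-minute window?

0.7640

Independent Poisson processes superpose: combined rate λ = 0.9 + 0.61 = 1.51 per minute.
Over the interval, μ = 1.51 × 5 = 7.55 (a 5-minute window = 5 minutes).
P(N ≥ 6) = 1 − P(N ≤ 5) ≈ 0.7640.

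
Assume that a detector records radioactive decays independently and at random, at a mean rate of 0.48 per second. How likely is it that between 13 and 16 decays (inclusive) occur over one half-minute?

Over the interval, μ = 0.48 × 30 = 14.4 (a half-minute = 30 seconds).
P(13 ≤ N ≤ 16) = Σ_{j=13}^{16} e^(−14.4) · 14.4^j/j! ≈ 0.4001.

0.4001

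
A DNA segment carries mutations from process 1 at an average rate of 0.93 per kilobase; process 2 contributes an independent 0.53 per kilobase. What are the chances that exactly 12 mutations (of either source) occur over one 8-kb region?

Independent Poisson processes superpose: combined rate λ = 0.93 + 0.53 = 1.46 per kilobase.
Over the interval, μ = 1.46 × 8 = 11.68 (an 8-kb region = 8 kilobases).
P(N = 12) = e^(−11.68) · 11.68^12/12! ≈ 0.1139.

0.1139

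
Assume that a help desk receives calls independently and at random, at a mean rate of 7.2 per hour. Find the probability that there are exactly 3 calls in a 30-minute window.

0.2125

Over the interval, μ = 7.2 × 0.5 = 3.6 (a 30-minute window = 0.5 hours).
P(N = 3) = e^(−μ) μ^3/3! = e^(−3.6) · 3.6^3/6 ≈ 0.2125.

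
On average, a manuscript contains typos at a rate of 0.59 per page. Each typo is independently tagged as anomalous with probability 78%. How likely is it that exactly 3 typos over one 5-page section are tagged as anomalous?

0.2034

Thinning: the typos that are tagged as anomalous themselves form a Poisson process with rate 0.78 × 0.59 = 0.4602 per page.
Over the interval, μ = 0.4602 × 5 = 2.301 (a 5-page section = 5 pages).
P(N = 3) = e^(−2.301) · 2.301^3/3! ≈ 0.2034.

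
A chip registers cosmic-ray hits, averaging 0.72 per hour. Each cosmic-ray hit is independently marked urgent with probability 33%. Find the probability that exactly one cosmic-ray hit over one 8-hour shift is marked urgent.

Thinning: the cosmic-ray hits that are marked urgent themselves form a Poisson process with rate 0.33 × 0.72 = 0.2376 per hour.
Over the interval, μ = 0.2376 × 8 = 1.9008 (an 8-hour shift = 8 hours).
P(N = 1) = e^(−1.9008) · 1.9008^1/1! ≈ 0.2841.

0.2841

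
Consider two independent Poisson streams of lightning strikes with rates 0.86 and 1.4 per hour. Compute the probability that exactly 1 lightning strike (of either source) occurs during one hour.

Independent Poisson processes superpose: combined rate λ = 0.86 + 1.4 = 2.26 per hour.
So μ = 2.26.
P(N = 1) = e^(−2.26) · 2.26^1/1! ≈ 0.2358.

0.2358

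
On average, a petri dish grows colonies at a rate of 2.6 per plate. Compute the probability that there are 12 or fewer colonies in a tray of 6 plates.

0.2209

Over the interval, μ = 2.6 × 6 = 15.6 (a tray of 6 plates = 6 plates).
P(N ≤ 12) = Σ_{j=0}^{12} e^(−μ) μ^j/j! ≈ 0.2209.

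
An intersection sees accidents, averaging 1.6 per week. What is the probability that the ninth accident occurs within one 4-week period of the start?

0.1967

Over the interval, μ = 1.6 × 4 = 6.4 (a 4-week period = 4 weeks).
The ninth arrival falls in the interval iff at least 9 events occur there: P(S_9 ≤ t) = P(N ≥ 9) = 1 − P(N ≤ 8) ≈ 0.1967.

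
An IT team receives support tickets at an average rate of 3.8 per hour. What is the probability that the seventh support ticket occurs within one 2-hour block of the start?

0.6354

Over the interval, μ = 3.8 × 2 = 7.6 (a 2-hour block = 2 hours).
The seventh arrival falls in the interval iff at least 7 events occur there: P(S_7 ≤ t) = P(N ≥ 7) = 1 − P(N ≤ 6) ≈ 0.6354.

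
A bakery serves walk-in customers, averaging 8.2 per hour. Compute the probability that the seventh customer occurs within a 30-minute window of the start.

Over the interval, μ = 8.2 × 0.5 = 4.1 (a 30-minute window = 0.5 hours).
The seventh arrival falls in the interval iff at least 7 events occur there: P(S_7 ≤ t) = P(N ≥ 7) = 1 − P(N ≤ 6) ≈ 0.1214.

0.1214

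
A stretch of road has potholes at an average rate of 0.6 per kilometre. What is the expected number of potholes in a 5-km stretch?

E[N] = λt = 0.6 × 5 = 3 (a 5-km stretch = 5 kilometres).

3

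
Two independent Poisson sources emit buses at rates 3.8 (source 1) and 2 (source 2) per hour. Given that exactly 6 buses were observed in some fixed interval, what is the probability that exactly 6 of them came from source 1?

Given the total, each event is independently from source 1 with probability p = λ_1/(λ_1+λ_2) = 3.8/5.8 ≈ 0.6552.
So K ~ Binomial(6, 3.8/5.8): P(K = 6) = C(6,6) · (3.8/5.8)^6 · (2/5.8)^0 ≈ 0.0791.

0.0791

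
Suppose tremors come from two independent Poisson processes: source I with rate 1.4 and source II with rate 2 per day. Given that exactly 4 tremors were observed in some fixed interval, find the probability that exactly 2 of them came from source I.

Given the total, each event is independently from source I with probability p = λ_I/(λ_I+λ_II) = 1.4/3.4 ≈ 0.4118.
So K ~ Binomial(4, 1.4/3.4): P(K = 2) = C(4,2) · (1.4/3.4)^2 · (2/3.4)^2 ≈ 0.3520.

0.3520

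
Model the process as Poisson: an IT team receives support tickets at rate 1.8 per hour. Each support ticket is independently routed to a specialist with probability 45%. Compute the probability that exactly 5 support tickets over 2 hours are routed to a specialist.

Thinning: the support tickets that are routed to a specialist themselves form a Poisson process with rate 0.45 × 1.8 = 0.81 per hour.
Over the interval, μ = 0.81 × 2 = 1.62 (2 hours).
P(N = 5) = e^(−1.62) · 1.62^5/5! ≈ 0.0184.

0.0184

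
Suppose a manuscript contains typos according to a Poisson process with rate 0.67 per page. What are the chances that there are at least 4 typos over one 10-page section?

Over the interval, μ = 0.67 × 10 = 6.7 (a 10-page section = 10 pages).
P(N ≥ 4) = 1 − P(N ≤ 3) = 1 − Σ_{j=0}^{3} e^(−μ) μ^j/j! ≈ 0.9012.

0.9012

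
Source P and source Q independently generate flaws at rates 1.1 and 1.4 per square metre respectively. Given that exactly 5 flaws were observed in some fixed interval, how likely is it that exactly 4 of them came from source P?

Given the total, each event is independently from source P with probability p = λ_P/(λ_P+λ_Q) = 1.1/2.5 = 0.4400.
So K ~ Binomial(5, 1.1/2.5): P(K = 4) = C(5,4) · (1.1/2.5)^4 · (1.4/2.5)^1 ≈ 0.1049.

0.1049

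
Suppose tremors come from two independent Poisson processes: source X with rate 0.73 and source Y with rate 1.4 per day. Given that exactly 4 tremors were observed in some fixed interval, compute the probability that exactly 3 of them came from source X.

0.1058

Given the total, each event is independently from source X with probability p = λ_X/(λ_X+λ_Y) = 0.73/2.13 ≈ 0.3427.
So K ~ Binomial(4, 0.73/2.13): P(K = 3) = C(4,3) · (0.73/2.13)^3 · (1.4/2.13)^1 ≈ 0.1058.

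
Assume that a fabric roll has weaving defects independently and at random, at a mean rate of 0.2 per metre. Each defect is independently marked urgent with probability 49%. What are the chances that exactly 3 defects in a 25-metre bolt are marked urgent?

Thinning: the defects that are marked urgent themselves form a Poisson process with rate 0.49 × 0.2 = 0.098 per metre.
Over the interval, μ = 0.098 × 25 = 2.45 (a 25-metre bolt = 25 metres).
P(N = 3) = e^(−2.45) · 2.45^3/3! ≈ 0.2115.

0.2115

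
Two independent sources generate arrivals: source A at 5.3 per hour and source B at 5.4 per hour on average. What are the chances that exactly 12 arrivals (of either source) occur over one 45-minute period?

0.0487

Independent Poisson processes superpose: combined rate λ = 5.3 + 5.4 = 10.7 per hour.
Over the interval, μ = 10.7 × 0.75 = 8.025 (a 45-minute period = 0.75 hours).
P(N = 12) = e^(−8.025) · 8.025^12/12! ≈ 0.0487.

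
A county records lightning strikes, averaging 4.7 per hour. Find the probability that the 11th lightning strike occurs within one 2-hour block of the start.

0.3424

Over the interval, μ = 4.7 × 2 = 9.4 (a 2-hour block = 2 hours).
The 11th arrival falls in the interval iff at least 11 events occur there: P(S_11 ≤ t) = P(N ≥ 11) = 1 − P(N ≤ 10) ≈ 0.3424.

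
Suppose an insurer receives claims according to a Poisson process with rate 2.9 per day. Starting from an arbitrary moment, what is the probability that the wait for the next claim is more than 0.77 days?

The wait for the next event is exponential with rate λ = 2.9 per day.
P(T > 0.77) = e^(−λt) = e^(−2.9 × 0.77) = e^(−2.233) ≈ 0.1072.

0.1072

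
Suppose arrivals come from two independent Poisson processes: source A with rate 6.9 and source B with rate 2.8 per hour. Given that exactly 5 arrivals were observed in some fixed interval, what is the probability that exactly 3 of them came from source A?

0.2999

Given the total, each event is independently from source A with probability p = λ_A/(λ_A+λ_B) = 6.9/9.7 ≈ 0.7113.
So K ~ Binomial(5, 6.9/9.7): P(K = 3) = C(5,3) · (6.9/9.7)^3 · (2.8/9.7)^2 ≈ 0.2999.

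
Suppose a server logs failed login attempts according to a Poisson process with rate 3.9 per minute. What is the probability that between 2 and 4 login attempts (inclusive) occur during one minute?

With mean μ = 3.9 per minute,
P(2 ≤ N ≤ 4) = Σ_{j=2}^{4} e^(−3.9) · 3.9^j/j! ≈ 0.5492.

0.5492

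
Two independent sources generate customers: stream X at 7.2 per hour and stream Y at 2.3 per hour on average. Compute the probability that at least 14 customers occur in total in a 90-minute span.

Independent Poisson processes superpose: combined rate λ = 7.2 + 2.3 = 9.5 per hour.
Over the interval, μ = 9.5 × 1.5 = 14.25 (a 90-minute span = 1.5 hours).
P(N ≥ 14) = 1 − P(N ≤ 13) ≈ 0.5618.

0.5618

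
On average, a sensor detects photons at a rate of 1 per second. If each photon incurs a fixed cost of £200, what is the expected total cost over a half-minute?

£6000

E[N] = 1 × 30 = 30 (a half-minute = 30 seconds); E[cost] = 30 × £200 = £6000.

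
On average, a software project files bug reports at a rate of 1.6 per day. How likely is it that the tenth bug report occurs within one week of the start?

0.6808

Over the interval, μ = 1.6 × 7 = 11.2 (a week = 7 days).
The tenth arrival falls in the interval iff at least 10 events occur there: P(S_10 ≤ t) = P(N ≥ 10) = 1 − P(N ≤ 9) ≈ 0.6808.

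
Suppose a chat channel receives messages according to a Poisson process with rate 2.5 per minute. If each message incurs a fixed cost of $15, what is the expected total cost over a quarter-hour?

$562.5

E[N] = 2.5 × 15 = 37.5 (a quarter-hour = 15 minutes); E[cost] = 37.5 × $15 = $562.5.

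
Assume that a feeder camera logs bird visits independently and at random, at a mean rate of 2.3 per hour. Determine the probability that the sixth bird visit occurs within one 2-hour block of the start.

0.3142

Over the interval, μ = 2.3 × 2 = 4.6 (a 2-hour block = 2 hours).
The sixth arrival falls in the interval iff at least 6 events occur there: P(S_6 ≤ t) = P(N ≥ 6) = 1 − P(N ≤ 5) ≈ 0.3142.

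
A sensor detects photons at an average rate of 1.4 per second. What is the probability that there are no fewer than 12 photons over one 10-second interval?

Over the interval, μ = 1.4 × 10 = 14 (a 10-second interval = 10 seconds).
P(N ≥ 12) = 1 − P(N ≤ 11) = 1 − Σ_{j=0}^{11} e^(−μ) μ^j/j! ≈ 0.7400.

0.7400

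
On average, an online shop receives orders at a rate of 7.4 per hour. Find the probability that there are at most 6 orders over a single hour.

0.3920

With mean μ = 7.4 per hour,
P(N ≤ 6) = Σ_{j=0}^{6} e^(−μ) μ^j/j! ≈ 0.3920.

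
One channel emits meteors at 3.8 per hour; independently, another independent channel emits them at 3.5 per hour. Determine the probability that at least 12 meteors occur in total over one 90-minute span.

Independent Poisson processes superpose: combined rate λ = 3.8 + 3.5 = 7.3 per hour.
Over the interval, μ = 7.3 × 1.5 = 10.95 (a 90-minute span = 1.5 hours).
P(N ≥ 12) = 1 − P(N ≤ 11) ≈ 0.4148.

0.4148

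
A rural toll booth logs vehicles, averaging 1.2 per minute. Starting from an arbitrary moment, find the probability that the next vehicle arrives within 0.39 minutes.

Inter-arrival times are exponential with rate λ = 1.2 per minute.
P(T ≤ 0.39) = 1 − e^(−λt) = 1 − e^(−1.2 × 0.39) = 1 − e^(−0.468) ≈ 0.3737.

0.3737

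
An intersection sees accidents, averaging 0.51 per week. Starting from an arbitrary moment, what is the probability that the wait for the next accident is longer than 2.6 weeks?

The wait for the next event is exponential with rate λ = 0.51 per week.
P(T > 2.6) = e^(−λt) = e^(−0.51 × 2.6) = e^(−1.326) ≈ 0.2655.

0.2655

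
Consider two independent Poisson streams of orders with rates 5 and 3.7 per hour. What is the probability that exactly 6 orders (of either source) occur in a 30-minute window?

Independent Poisson processes superpose: combined rate λ = 5 + 3.7 = 8.7 per hour.
Over the interval, μ = 8.7 × 0.5 = 4.35 (a 30-minute window = 0.5 hours).
P(N = 6) = e^(−4.35) · 4.35^6/6! ≈ 0.1215.

0.1215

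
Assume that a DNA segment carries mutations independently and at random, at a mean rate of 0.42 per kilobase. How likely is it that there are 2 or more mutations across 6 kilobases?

Over the interval, μ = 0.42 × 6 = 2.52 (6 kilobases).
P(N ≥ 2) = 1 − P(N ≤ 1) = 1 − Σ_{j=0}^{1} e^(−μ) μ^j/j! ≈ 0.7168.

0.7168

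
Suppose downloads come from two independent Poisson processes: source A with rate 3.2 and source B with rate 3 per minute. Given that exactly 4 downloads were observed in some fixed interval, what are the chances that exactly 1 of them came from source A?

Given the total, each event is independently from source A with probability p = λ_A/(λ_A+λ_B) = 3.2/6.2 ≈ 0.5161.
So K ~ Binomial(4, 3.2/6.2): P(K = 1) = C(4,1) · (3.2/6.2)^1 · (3/6.2)^3 ≈ 0.2339.

0.2339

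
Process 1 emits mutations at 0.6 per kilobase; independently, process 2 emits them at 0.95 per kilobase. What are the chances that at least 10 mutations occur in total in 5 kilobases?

0.2529

Independent Poisson processes superpose: combined rate λ = 0.6 + 0.95 = 1.55 per kilobase.
Over the interval, μ = 1.55 × 5 = 7.75 (5 kilobases).
P(N ≥ 10) = 1 − P(N ≤ 9) ≈ 0.2529.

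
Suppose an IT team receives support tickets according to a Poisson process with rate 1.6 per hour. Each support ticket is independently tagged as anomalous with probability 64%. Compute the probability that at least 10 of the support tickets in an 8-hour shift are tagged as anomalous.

Thinning: the support tickets that are tagged as anomalous themselves form a Poisson process with rate 0.64 × 1.6 = 1.024 per hour.
Over the interval, μ = 1.024 × 8 = 8.192 (an 8-hour shift = 8 hours).
P(N ≥ 10) = 1 − P(N ≤ 9) ≈ 0.3075.

0.3075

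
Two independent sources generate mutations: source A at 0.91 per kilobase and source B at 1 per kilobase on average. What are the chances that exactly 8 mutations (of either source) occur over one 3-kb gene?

0.0936

Independent Poisson processes superpose: combined rate λ = 0.91 + 1 = 1.91 per kilobase.
Over the interval, μ = 1.91 × 3 = 5.73 (a 3-kb gene = 3 kilobases).
P(N = 8) = e^(−5.73) · 5.73^8/8! ≈ 0.0936.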